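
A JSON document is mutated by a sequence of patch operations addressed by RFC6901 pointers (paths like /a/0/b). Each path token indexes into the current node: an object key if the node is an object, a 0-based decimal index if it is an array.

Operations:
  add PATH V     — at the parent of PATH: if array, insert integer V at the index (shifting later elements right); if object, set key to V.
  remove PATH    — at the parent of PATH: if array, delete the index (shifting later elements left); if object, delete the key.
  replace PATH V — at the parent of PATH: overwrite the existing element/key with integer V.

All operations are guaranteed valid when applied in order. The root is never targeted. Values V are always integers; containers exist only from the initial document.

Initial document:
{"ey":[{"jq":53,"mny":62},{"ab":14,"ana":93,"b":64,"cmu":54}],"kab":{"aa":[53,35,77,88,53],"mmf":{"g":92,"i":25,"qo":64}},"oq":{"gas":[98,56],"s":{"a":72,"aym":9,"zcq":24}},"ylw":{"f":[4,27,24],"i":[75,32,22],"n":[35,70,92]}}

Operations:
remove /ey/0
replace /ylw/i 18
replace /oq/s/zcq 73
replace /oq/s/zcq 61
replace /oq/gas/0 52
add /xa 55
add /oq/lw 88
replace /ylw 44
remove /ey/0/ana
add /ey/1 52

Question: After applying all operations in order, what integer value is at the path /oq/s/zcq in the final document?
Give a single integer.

After op 1 (remove /ey/0): {"ey":[{"ab":14,"ana":93,"b":64,"cmu":54}],"kab":{"aa":[53,35,77,88,53],"mmf":{"g":92,"i":25,"qo":64}},"oq":{"gas":[98,56],"s":{"a":72,"aym":9,"zcq":24}},"ylw":{"f":[4,27,24],"i":[75,32,22],"n":[35,70,92]}}
After op 2 (replace /ylw/i 18): {"ey":[{"ab":14,"ana":93,"b":64,"cmu":54}],"kab":{"aa":[53,35,77,88,53],"mmf":{"g":92,"i":25,"qo":64}},"oq":{"gas":[98,56],"s":{"a":72,"aym":9,"zcq":24}},"ylw":{"f":[4,27,24],"i":18,"n":[35,70,92]}}
After op 3 (replace /oq/s/zcq 73): {"ey":[{"ab":14,"ana":93,"b":64,"cmu":54}],"kab":{"aa":[53,35,77,88,53],"mmf":{"g":92,"i":25,"qo":64}},"oq":{"gas":[98,56],"s":{"a":72,"aym":9,"zcq":73}},"ylw":{"f":[4,27,24],"i":18,"n":[35,70,92]}}
After op 4 (replace /oq/s/zcq 61): {"ey":[{"ab":14,"ana":93,"b":64,"cmu":54}],"kab":{"aa":[53,35,77,88,53],"mmf":{"g":92,"i":25,"qo":64}},"oq":{"gas":[98,56],"s":{"a":72,"aym":9,"zcq":61}},"ylw":{"f":[4,27,24],"i":18,"n":[35,70,92]}}
After op 5 (replace /oq/gas/0 52): {"ey":[{"ab":14,"ana":93,"b":64,"cmu":54}],"kab":{"aa":[53,35,77,88,53],"mmf":{"g":92,"i":25,"qo":64}},"oq":{"gas":[52,56],"s":{"a":72,"aym":9,"zcq":61}},"ylw":{"f":[4,27,24],"i":18,"n":[35,70,92]}}
After op 6 (add /xa 55): {"ey":[{"ab":14,"ana":93,"b":64,"cmu":54}],"kab":{"aa":[53,35,77,88,53],"mmf":{"g":92,"i":25,"qo":64}},"oq":{"gas":[52,56],"s":{"a":72,"aym":9,"zcq":61}},"xa":55,"ylw":{"f":[4,27,24],"i":18,"n":[35,70,92]}}
After op 7 (add /oq/lw 88): {"ey":[{"ab":14,"ana":93,"b":64,"cmu":54}],"kab":{"aa":[53,35,77,88,53],"mmf":{"g":92,"i":25,"qo":64}},"oq":{"gas":[52,56],"lw":88,"s":{"a":72,"aym":9,"zcq":61}},"xa":55,"ylw":{"f":[4,27,24],"i":18,"n":[35,70,92]}}
After op 8 (replace /ylw 44): {"ey":[{"ab":14,"ana":93,"b":64,"cmu":54}],"kab":{"aa":[53,35,77,88,53],"mmf":{"g":92,"i":25,"qo":64}},"oq":{"gas":[52,56],"lw":88,"s":{"a":72,"aym":9,"zcq":61}},"xa":55,"ylw":44}
After op 9 (remove /ey/0/ana): {"ey":[{"ab":14,"b":64,"cmu":54}],"kab":{"aa":[53,35,77,88,53],"mmf":{"g":92,"i":25,"qo":64}},"oq":{"gas":[52,56],"lw":88,"s":{"a":72,"aym":9,"zcq":61}},"xa":55,"ylw":44}
After op 10 (add /ey/1 52): {"ey":[{"ab":14,"b":64,"cmu":54},52],"kab":{"aa":[53,35,77,88,53],"mmf":{"g":92,"i":25,"qo":64}},"oq":{"gas":[52,56],"lw":88,"s":{"a":72,"aym":9,"zcq":61}},"xa":55,"ylw":44}
Value at /oq/s/zcq: 61

Answer: 61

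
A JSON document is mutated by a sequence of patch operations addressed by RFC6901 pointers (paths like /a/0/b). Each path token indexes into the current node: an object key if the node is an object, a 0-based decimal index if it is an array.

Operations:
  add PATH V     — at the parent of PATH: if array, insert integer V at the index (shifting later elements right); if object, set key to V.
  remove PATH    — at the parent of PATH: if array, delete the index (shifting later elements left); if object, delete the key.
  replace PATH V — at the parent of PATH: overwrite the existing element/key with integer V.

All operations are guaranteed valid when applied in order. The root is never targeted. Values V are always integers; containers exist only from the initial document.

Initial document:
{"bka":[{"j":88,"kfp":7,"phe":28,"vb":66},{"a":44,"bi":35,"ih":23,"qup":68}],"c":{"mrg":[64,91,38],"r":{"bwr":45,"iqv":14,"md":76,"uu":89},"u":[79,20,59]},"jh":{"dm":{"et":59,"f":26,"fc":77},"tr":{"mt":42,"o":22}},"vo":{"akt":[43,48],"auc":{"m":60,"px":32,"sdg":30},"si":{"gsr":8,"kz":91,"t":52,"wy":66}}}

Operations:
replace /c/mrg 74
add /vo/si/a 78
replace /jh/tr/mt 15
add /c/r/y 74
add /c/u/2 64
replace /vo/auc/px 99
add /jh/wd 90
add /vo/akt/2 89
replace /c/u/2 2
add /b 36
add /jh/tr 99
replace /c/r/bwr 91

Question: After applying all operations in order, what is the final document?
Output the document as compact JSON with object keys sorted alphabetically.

After op 1 (replace /c/mrg 74): {"bka":[{"j":88,"kfp":7,"phe":28,"vb":66},{"a":44,"bi":35,"ih":23,"qup":68}],"c":{"mrg":74,"r":{"bwr":45,"iqv":14,"md":76,"uu":89},"u":[79,20,59]},"jh":{"dm":{"et":59,"f":26,"fc":77},"tr":{"mt":42,"o":22}},"vo":{"akt":[43,48],"auc":{"m":60,"px":32,"sdg":30},"si":{"gsr":8,"kz":91,"t":52,"wy":66}}}
After op 2 (add /vo/si/a 78): {"bka":[{"j":88,"kfp":7,"phe":28,"vb":66},{"a":44,"bi":35,"ih":23,"qup":68}],"c":{"mrg":74,"r":{"bwr":45,"iqv":14,"md":76,"uu":89},"u":[79,20,59]},"jh":{"dm":{"et":59,"f":26,"fc":77},"tr":{"mt":42,"o":22}},"vo":{"akt":[43,48],"auc":{"m":60,"px":32,"sdg":30},"si":{"a":78,"gsr":8,"kz":91,"t":52,"wy":66}}}
After op 3 (replace /jh/tr/mt 15): {"bka":[{"j":88,"kfp":7,"phe":28,"vb":66},{"a":44,"bi":35,"ih":23,"qup":68}],"c":{"mrg":74,"r":{"bwr":45,"iqv":14,"md":76,"uu":89},"u":[79,20,59]},"jh":{"dm":{"et":59,"f":26,"fc":77},"tr":{"mt":15,"o":22}},"vo":{"akt":[43,48],"auc":{"m":60,"px":32,"sdg":30},"si":{"a":78,"gsr":8,"kz":91,"t":52,"wy":66}}}
After op 4 (add /c/r/y 74): {"bka":[{"j":88,"kfp":7,"phe":28,"vb":66},{"a":44,"bi":35,"ih":23,"qup":68}],"c":{"mrg":74,"r":{"bwr":45,"iqv":14,"md":76,"uu":89,"y":74},"u":[79,20,59]},"jh":{"dm":{"et":59,"f":26,"fc":77},"tr":{"mt":15,"o":22}},"vo":{"akt":[43,48],"auc":{"m":60,"px":32,"sdg":30},"si":{"a":78,"gsr":8,"kz":91,"t":52,"wy":66}}}
After op 5 (add /c/u/2 64): {"bka":[{"j":88,"kfp":7,"phe":28,"vb":66},{"a":44,"bi":35,"ih":23,"qup":68}],"c":{"mrg":74,"r":{"bwr":45,"iqv":14,"md":76,"uu":89,"y":74},"u":[79,20,64,59]},"jh":{"dm":{"et":59,"f":26,"fc":77},"tr":{"mt":15,"o":22}},"vo":{"akt":[43,48],"auc":{"m":60,"px":32,"sdg":30},"si":{"a":78,"gsr":8,"kz":91,"t":52,"wy":66}}}
After op 6 (replace /vo/auc/px 99): {"bka":[{"j":88,"kfp":7,"phe":28,"vb":66},{"a":44,"bi":35,"ih":23,"qup":68}],"c":{"mrg":74,"r":{"bwr":45,"iqv":14,"md":76,"uu":89,"y":74},"u":[79,20,64,59]},"jh":{"dm":{"et":59,"f":26,"fc":77},"tr":{"mt":15,"o":22}},"vo":{"akt":[43,48],"auc":{"m":60,"px":99,"sdg":30},"si":{"a":78,"gsr":8,"kz":91,"t":52,"wy":66}}}
After op 7 (add /jh/wd 90): {"bka":[{"j":88,"kfp":7,"phe":28,"vb":66},{"a":44,"bi":35,"ih":23,"qup":68}],"c":{"mrg":74,"r":{"bwr":45,"iqv":14,"md":76,"uu":89,"y":74},"u":[79,20,64,59]},"jh":{"dm":{"et":59,"f":26,"fc":77},"tr":{"mt":15,"o":22},"wd":90},"vo":{"akt":[43,48],"auc":{"m":60,"px":99,"sdg":30},"si":{"a":78,"gsr":8,"kz":91,"t":52,"wy":66}}}
After op 8 (add /vo/akt/2 89): {"bka":[{"j":88,"kfp":7,"phe":28,"vb":66},{"a":44,"bi":35,"ih":23,"qup":68}],"c":{"mrg":74,"r":{"bwr":45,"iqv":14,"md":76,"uu":89,"y":74},"u":[79,20,64,59]},"jh":{"dm":{"et":59,"f":26,"fc":77},"tr":{"mt":15,"o":22},"wd":90},"vo":{"akt":[43,48,89],"auc":{"m":60,"px":99,"sdg":30},"si":{"a":78,"gsr":8,"kz":91,"t":52,"wy":66}}}
After op 9 (replace /c/u/2 2): {"bka":[{"j":88,"kfp":7,"phe":28,"vb":66},{"a":44,"bi":35,"ih":23,"qup":68}],"c":{"mrg":74,"r":{"bwr":45,"iqv":14,"md":76,"uu":89,"y":74},"u":[79,20,2,59]},"jh":{"dm":{"et":59,"f":26,"fc":77},"tr":{"mt":15,"o":22},"wd":90},"vo":{"akt":[43,48,89],"auc":{"m":60,"px":99,"sdg":30},"si":{"a":78,"gsr":8,"kz":91,"t":52,"wy":66}}}
After op 10 (add /b 36): {"b":36,"bka":[{"j":88,"kfp":7,"phe":28,"vb":66},{"a":44,"bi":35,"ih":23,"qup":68}],"c":{"mrg":74,"r":{"bwr":45,"iqv":14,"md":76,"uu":89,"y":74},"u":[79,20,2,59]},"jh":{"dm":{"et":59,"f":26,"fc":77},"tr":{"mt":15,"o":22},"wd":90},"vo":{"akt":[43,48,89],"auc":{"m":60,"px":99,"sdg":30},"si":{"a":78,"gsr":8,"kz":91,"t":52,"wy":66}}}
After op 11 (add /jh/tr 99): {"b":36,"bka":[{"j":88,"kfp":7,"phe":28,"vb":66},{"a":44,"bi":35,"ih":23,"qup":68}],"c":{"mrg":74,"r":{"bwr":45,"iqv":14,"md":76,"uu":89,"y":74},"u":[79,20,2,59]},"jh":{"dm":{"et":59,"f":26,"fc":77},"tr":99,"wd":90},"vo":{"akt":[43,48,89],"auc":{"m":60,"px":99,"sdg":30},"si":{"a":78,"gsr":8,"kz":91,"t":52,"wy":66}}}
After op 12 (replace /c/r/bwr 91): {"b":36,"bka":[{"j":88,"kfp":7,"phe":28,"vb":66},{"a":44,"bi":35,"ih":23,"qup":68}],"c":{"mrg":74,"r":{"bwr":91,"iqv":14,"md":76,"uu":89,"y":74},"u":[79,20,2,59]},"jh":{"dm":{"et":59,"f":26,"fc":77},"tr":99,"wd":90},"vo":{"akt":[43,48,89],"auc":{"m":60,"px":99,"sdg":30},"si":{"a":78,"gsr":8,"kz":91,"t":52,"wy":66}}}

Answer: {"b":36,"bka":[{"j":88,"kfp":7,"phe":28,"vb":66},{"a":44,"bi":35,"ih":23,"qup":68}],"c":{"mrg":74,"r":{"bwr":91,"iqv":14,"md":76,"uu":89,"y":74},"u":[79,20,2,59]},"jh":{"dm":{"et":59,"f":26,"fc":77},"tr":99,"wd":90},"vo":{"akt":[43,48,89],"auc":{"m":60,"px":99,"sdg":30},"si":{"a":78,"gsr":8,"kz":91,"t":52,"wy":66}}}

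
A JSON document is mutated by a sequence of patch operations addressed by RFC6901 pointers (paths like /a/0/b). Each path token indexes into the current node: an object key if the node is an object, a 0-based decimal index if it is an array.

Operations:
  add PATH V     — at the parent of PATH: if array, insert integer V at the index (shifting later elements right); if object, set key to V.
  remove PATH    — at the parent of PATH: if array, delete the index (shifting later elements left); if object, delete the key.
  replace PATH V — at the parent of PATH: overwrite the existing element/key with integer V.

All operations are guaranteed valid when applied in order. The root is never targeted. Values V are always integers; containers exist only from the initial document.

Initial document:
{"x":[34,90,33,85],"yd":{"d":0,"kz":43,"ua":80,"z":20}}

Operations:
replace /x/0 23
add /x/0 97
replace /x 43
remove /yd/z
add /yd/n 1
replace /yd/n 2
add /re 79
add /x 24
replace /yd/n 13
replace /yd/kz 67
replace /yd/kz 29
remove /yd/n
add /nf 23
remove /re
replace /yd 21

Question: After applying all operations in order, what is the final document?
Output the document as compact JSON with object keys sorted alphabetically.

After op 1 (replace /x/0 23): {"x":[23,90,33,85],"yd":{"d":0,"kz":43,"ua":80,"z":20}}
After op 2 (add /x/0 97): {"x":[97,23,90,33,85],"yd":{"d":0,"kz":43,"ua":80,"z":20}}
After op 3 (replace /x 43): {"x":43,"yd":{"d":0,"kz":43,"ua":80,"z":20}}
After op 4 (remove /yd/z): {"x":43,"yd":{"d":0,"kz":43,"ua":80}}
After op 5 (add /yd/n 1): {"x":43,"yd":{"d":0,"kz":43,"n":1,"ua":80}}
After op 6 (replace /yd/n 2): {"x":43,"yd":{"d":0,"kz":43,"n":2,"ua":80}}
After op 7 (add /re 79): {"re":79,"x":43,"yd":{"d":0,"kz":43,"n":2,"ua":80}}
After op 8 (add /x 24): {"re":79,"x":24,"yd":{"d":0,"kz":43,"n":2,"ua":80}}
After op 9 (replace /yd/n 13): {"re":79,"x":24,"yd":{"d":0,"kz":43,"n":13,"ua":80}}
After op 10 (replace /yd/kz 67): {"re":79,"x":24,"yd":{"d":0,"kz":67,"n":13,"ua":80}}
After op 11 (replace /yd/kz 29): {"re":79,"x":24,"yd":{"d":0,"kz":29,"n":13,"ua":80}}
After op 12 (remove /yd/n): {"re":79,"x":24,"yd":{"d":0,"kz":29,"ua":80}}
After op 13 (add /nf 23): {"nf":23,"re":79,"x":24,"yd":{"d":0,"kz":29,"ua":80}}
After op 14 (remove /re): {"nf":23,"x":24,"yd":{"d":0,"kz":29,"ua":80}}
After op 15 (replace /yd 21): {"nf":23,"x":24,"yd":21}

Answer: {"nf":23,"x":24,"yd":21}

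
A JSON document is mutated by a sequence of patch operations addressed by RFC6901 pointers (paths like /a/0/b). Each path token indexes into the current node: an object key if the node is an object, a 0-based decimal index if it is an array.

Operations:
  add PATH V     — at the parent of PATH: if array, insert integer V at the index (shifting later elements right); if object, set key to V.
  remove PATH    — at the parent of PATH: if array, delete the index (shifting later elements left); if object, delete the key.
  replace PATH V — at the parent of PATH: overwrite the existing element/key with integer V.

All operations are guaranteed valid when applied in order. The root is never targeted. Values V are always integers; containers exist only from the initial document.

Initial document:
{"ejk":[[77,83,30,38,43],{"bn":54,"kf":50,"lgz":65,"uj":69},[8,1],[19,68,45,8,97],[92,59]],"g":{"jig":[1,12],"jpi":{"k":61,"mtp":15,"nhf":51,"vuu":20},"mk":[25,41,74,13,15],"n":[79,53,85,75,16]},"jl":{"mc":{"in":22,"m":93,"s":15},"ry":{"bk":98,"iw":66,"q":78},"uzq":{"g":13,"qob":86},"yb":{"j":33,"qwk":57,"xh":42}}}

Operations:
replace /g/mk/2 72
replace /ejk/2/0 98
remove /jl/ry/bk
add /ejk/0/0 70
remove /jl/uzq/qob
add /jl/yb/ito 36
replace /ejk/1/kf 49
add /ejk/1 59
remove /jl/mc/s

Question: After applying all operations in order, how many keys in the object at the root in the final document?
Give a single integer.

After op 1 (replace /g/mk/2 72): {"ejk":[[77,83,30,38,43],{"bn":54,"kf":50,"lgz":65,"uj":69},[8,1],[19,68,45,8,97],[92,59]],"g":{"jig":[1,12],"jpi":{"k":61,"mtp":15,"nhf":51,"vuu":20},"mk":[25,41,72,13,15],"n":[79,53,85,75,16]},"jl":{"mc":{"in":22,"m":93,"s":15},"ry":{"bk":98,"iw":66,"q":78},"uzq":{"g":13,"qob":86},"yb":{"j":33,"qwk":57,"xh":42}}}
After op 2 (replace /ejk/2/0 98): {"ejk":[[77,83,30,38,43],{"bn":54,"kf":50,"lgz":65,"uj":69},[98,1],[19,68,45,8,97],[92,59]],"g":{"jig":[1,12],"jpi":{"k":61,"mtp":15,"nhf":51,"vuu":20},"mk":[25,41,72,13,15],"n":[79,53,85,75,16]},"jl":{"mc":{"in":22,"m":93,"s":15},"ry":{"bk":98,"iw":66,"q":78},"uzq":{"g":13,"qob":86},"yb":{"j":33,"qwk":57,"xh":42}}}
After op 3 (remove /jl/ry/bk): {"ejk":[[77,83,30,38,43],{"bn":54,"kf":50,"lgz":65,"uj":69},[98,1],[19,68,45,8,97],[92,59]],"g":{"jig":[1,12],"jpi":{"k":61,"mtp":15,"nhf":51,"vuu":20},"mk":[25,41,72,13,15],"n":[79,53,85,75,16]},"jl":{"mc":{"in":22,"m":93,"s":15},"ry":{"iw":66,"q":78},"uzq":{"g":13,"qob":86},"yb":{"j":33,"qwk":57,"xh":42}}}
After op 4 (add /ejk/0/0 70): {"ejk":[[70,77,83,30,38,43],{"bn":54,"kf":50,"lgz":65,"uj":69},[98,1],[19,68,45,8,97],[92,59]],"g":{"jig":[1,12],"jpi":{"k":61,"mtp":15,"nhf":51,"vuu":20},"mk":[25,41,72,13,15],"n":[79,53,85,75,16]},"jl":{"mc":{"in":22,"m":93,"s":15},"ry":{"iw":66,"q":78},"uzq":{"g":13,"qob":86},"yb":{"j":33,"qwk":57,"xh":42}}}
After op 5 (remove /jl/uzq/qob): {"ejk":[[70,77,83,30,38,43],{"bn":54,"kf":50,"lgz":65,"uj":69},[98,1],[19,68,45,8,97],[92,59]],"g":{"jig":[1,12],"jpi":{"k":61,"mtp":15,"nhf":51,"vuu":20},"mk":[25,41,72,13,15],"n":[79,53,85,75,16]},"jl":{"mc":{"in":22,"m":93,"s":15},"ry":{"iw":66,"q":78},"uzq":{"g":13},"yb":{"j":33,"qwk":57,"xh":42}}}
After op 6 (add /jl/yb/ito 36): {"ejk":[[70,77,83,30,38,43],{"bn":54,"kf":50,"lgz":65,"uj":69},[98,1],[19,68,45,8,97],[92,59]],"g":{"jig":[1,12],"jpi":{"k":61,"mtp":15,"nhf":51,"vuu":20},"mk":[25,41,72,13,15],"n":[79,53,85,75,16]},"jl":{"mc":{"in":22,"m":93,"s":15},"ry":{"iw":66,"q":78},"uzq":{"g":13},"yb":{"ito":36,"j":33,"qwk":57,"xh":42}}}
After op 7 (replace /ejk/1/kf 49): {"ejk":[[70,77,83,30,38,43],{"bn":54,"kf":49,"lgz":65,"uj":69},[98,1],[19,68,45,8,97],[92,59]],"g":{"jig":[1,12],"jpi":{"k":61,"mtp":15,"nhf":51,"vuu":20},"mk":[25,41,72,13,15],"n":[79,53,85,75,16]},"jl":{"mc":{"in":22,"m":93,"s":15},"ry":{"iw":66,"q":78},"uzq":{"g":13},"yb":{"ito":36,"j":33,"qwk":57,"xh":42}}}
After op 8 (add /ejk/1 59): {"ejk":[[70,77,83,30,38,43],59,{"bn":54,"kf":49,"lgz":65,"uj":69},[98,1],[19,68,45,8,97],[92,59]],"g":{"jig":[1,12],"jpi":{"k":61,"mtp":15,"nhf":51,"vuu":20},"mk":[25,41,72,13,15],"n":[79,53,85,75,16]},"jl":{"mc":{"in":22,"m":93,"s":15},"ry":{"iw":66,"q":78},"uzq":{"g":13},"yb":{"ito":36,"j":33,"qwk":57,"xh":42}}}
After op 9 (remove /jl/mc/s): {"ejk":[[70,77,83,30,38,43],59,{"bn":54,"kf":49,"lgz":65,"uj":69},[98,1],[19,68,45,8,97],[92,59]],"g":{"jig":[1,12],"jpi":{"k":61,"mtp":15,"nhf":51,"vuu":20},"mk":[25,41,72,13,15],"n":[79,53,85,75,16]},"jl":{"mc":{"in":22,"m":93},"ry":{"iw":66,"q":78},"uzq":{"g":13},"yb":{"ito":36,"j":33,"qwk":57,"xh":42}}}
Size at the root: 3

Answer: 3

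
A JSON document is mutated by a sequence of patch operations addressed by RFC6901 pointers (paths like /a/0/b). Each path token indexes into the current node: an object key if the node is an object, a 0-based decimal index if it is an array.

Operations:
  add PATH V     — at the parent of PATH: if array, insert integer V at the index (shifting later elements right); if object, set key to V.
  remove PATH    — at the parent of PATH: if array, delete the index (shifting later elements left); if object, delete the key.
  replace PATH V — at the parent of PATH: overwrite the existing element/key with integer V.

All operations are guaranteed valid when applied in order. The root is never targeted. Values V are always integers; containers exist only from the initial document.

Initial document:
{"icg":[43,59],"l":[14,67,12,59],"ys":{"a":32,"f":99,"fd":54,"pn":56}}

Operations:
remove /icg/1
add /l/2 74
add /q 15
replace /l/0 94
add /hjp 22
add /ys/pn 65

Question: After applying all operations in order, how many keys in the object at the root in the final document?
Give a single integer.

Answer: 5

Derivation:
After op 1 (remove /icg/1): {"icg":[43],"l":[14,67,12,59],"ys":{"a":32,"f":99,"fd":54,"pn":56}}
After op 2 (add /l/2 74): {"icg":[43],"l":[14,67,74,12,59],"ys":{"a":32,"f":99,"fd":54,"pn":56}}
After op 3 (add /q 15): {"icg":[43],"l":[14,67,74,12,59],"q":15,"ys":{"a":32,"f":99,"fd":54,"pn":56}}
After op 4 (replace /l/0 94): {"icg":[43],"l":[94,67,74,12,59],"q":15,"ys":{"a":32,"f":99,"fd":54,"pn":56}}
After op 5 (add /hjp 22): {"hjp":22,"icg":[43],"l":[94,67,74,12,59],"q":15,"ys":{"a":32,"f":99,"fd":54,"pn":56}}
After op 6 (add /ys/pn 65): {"hjp":22,"icg":[43],"l":[94,67,74,12,59],"q":15,"ys":{"a":32,"f":99,"fd":54,"pn":65}}
Size at the root: 5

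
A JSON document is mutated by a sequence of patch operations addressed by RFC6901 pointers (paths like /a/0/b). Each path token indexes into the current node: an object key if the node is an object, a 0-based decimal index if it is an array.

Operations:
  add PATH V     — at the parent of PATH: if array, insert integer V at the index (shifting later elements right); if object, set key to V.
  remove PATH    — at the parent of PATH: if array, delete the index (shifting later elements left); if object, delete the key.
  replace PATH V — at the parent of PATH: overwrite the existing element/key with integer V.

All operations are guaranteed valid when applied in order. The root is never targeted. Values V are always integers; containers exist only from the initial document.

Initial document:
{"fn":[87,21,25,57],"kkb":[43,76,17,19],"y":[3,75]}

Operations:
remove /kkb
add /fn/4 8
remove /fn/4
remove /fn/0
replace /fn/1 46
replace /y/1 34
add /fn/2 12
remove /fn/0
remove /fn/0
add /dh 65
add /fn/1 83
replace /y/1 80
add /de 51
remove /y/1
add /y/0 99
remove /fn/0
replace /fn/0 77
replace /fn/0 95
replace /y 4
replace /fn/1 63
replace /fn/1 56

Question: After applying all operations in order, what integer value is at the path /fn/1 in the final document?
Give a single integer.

Answer: 56

Derivation:
After op 1 (remove /kkb): {"fn":[87,21,25,57],"y":[3,75]}
After op 2 (add /fn/4 8): {"fn":[87,21,25,57,8],"y":[3,75]}
After op 3 (remove /fn/4): {"fn":[87,21,25,57],"y":[3,75]}
After op 4 (remove /fn/0): {"fn":[21,25,57],"y":[3,75]}
After op 5 (replace /fn/1 46): {"fn":[21,46,57],"y":[3,75]}
After op 6 (replace /y/1 34): {"fn":[21,46,57],"y":[3,34]}
After op 7 (add /fn/2 12): {"fn":[21,46,12,57],"y":[3,34]}
After op 8 (remove /fn/0): {"fn":[46,12,57],"y":[3,34]}
After op 9 (remove /fn/0): {"fn":[12,57],"y":[3,34]}
After op 10 (add /dh 65): {"dh":65,"fn":[12,57],"y":[3,34]}
After op 11 (add /fn/1 83): {"dh":65,"fn":[12,83,57],"y":[3,34]}
After op 12 (replace /y/1 80): {"dh":65,"fn":[12,83,57],"y":[3,80]}
After op 13 (add /de 51): {"de":51,"dh":65,"fn":[12,83,57],"y":[3,80]}
After op 14 (remove /y/1): {"de":51,"dh":65,"fn":[12,83,57],"y":[3]}
After op 15 (add /y/0 99): {"de":51,"dh":65,"fn":[12,83,57],"y":[99,3]}
After op 16 (remove /fn/0): {"de":51,"dh":65,"fn":[83,57],"y":[99,3]}
After op 17 (replace /fn/0 77): {"de":51,"dh":65,"fn":[77,57],"y":[99,3]}
After op 18 (replace /fn/0 95): {"de":51,"dh":65,"fn":[95,57],"y":[99,3]}
After op 19 (replace /y 4): {"de":51,"dh":65,"fn":[95,57],"y":4}
After op 20 (replace /fn/1 63): {"de":51,"dh":65,"fn":[95,63],"y":4}
After op 21 (replace /fn/1 56): {"de":51,"dh":65,"fn":[95,56],"y":4}
Value at /fn/1: 56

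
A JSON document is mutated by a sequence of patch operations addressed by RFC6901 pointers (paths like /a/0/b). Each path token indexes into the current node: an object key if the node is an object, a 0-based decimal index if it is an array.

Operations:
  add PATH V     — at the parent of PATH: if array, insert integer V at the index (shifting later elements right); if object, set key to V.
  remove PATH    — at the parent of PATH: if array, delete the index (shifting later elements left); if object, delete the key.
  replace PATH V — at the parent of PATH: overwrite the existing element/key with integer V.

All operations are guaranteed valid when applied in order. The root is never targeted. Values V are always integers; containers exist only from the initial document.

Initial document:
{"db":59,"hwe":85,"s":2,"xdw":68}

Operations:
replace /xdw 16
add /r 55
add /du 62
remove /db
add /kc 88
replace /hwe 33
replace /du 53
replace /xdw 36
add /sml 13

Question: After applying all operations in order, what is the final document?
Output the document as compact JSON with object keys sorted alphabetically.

After op 1 (replace /xdw 16): {"db":59,"hwe":85,"s":2,"xdw":16}
After op 2 (add /r 55): {"db":59,"hwe":85,"r":55,"s":2,"xdw":16}
After op 3 (add /du 62): {"db":59,"du":62,"hwe":85,"r":55,"s":2,"xdw":16}
After op 4 (remove /db): {"du":62,"hwe":85,"r":55,"s":2,"xdw":16}
After op 5 (add /kc 88): {"du":62,"hwe":85,"kc":88,"r":55,"s":2,"xdw":16}
After op 6 (replace /hwe 33): {"du":62,"hwe":33,"kc":88,"r":55,"s":2,"xdw":16}
After op 7 (replace /du 53): {"du":53,"hwe":33,"kc":88,"r":55,"s":2,"xdw":16}
After op 8 (replace /xdw 36): {"du":53,"hwe":33,"kc":88,"r":55,"s":2,"xdw":36}
After op 9 (add /sml 13): {"du":53,"hwe":33,"kc":88,"r":55,"s":2,"sml":13,"xdw":36}

Answer: {"du":53,"hwe":33,"kc":88,"r":55,"s":2,"sml":13,"xdw":36}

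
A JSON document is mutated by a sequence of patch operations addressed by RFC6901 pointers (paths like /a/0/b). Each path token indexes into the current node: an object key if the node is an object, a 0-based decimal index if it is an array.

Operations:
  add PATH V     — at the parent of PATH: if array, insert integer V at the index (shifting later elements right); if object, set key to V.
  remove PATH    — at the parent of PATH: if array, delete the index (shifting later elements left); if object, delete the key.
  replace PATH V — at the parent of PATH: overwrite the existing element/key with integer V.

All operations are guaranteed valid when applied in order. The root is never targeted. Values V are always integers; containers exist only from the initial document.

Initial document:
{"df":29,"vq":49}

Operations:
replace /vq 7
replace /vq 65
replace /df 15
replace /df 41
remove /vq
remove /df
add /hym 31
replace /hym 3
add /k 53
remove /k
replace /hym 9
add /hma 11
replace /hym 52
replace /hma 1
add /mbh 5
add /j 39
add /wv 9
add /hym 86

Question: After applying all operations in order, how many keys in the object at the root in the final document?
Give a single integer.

Answer: 5

Derivation:
After op 1 (replace /vq 7): {"df":29,"vq":7}
After op 2 (replace /vq 65): {"df":29,"vq":65}
After op 3 (replace /df 15): {"df":15,"vq":65}
After op 4 (replace /df 41): {"df":41,"vq":65}
After op 5 (remove /vq): {"df":41}
After op 6 (remove /df): {}
After op 7 (add /hym 31): {"hym":31}
After op 8 (replace /hym 3): {"hym":3}
After op 9 (add /k 53): {"hym":3,"k":53}
After op 10 (remove /k): {"hym":3}
After op 11 (replace /hym 9): {"hym":9}
After op 12 (add /hma 11): {"hma":11,"hym":9}
After op 13 (replace /hym 52): {"hma":11,"hym":52}
After op 14 (replace /hma 1): {"hma":1,"hym":52}
After op 15 (add /mbh 5): {"hma":1,"hym":52,"mbh":5}
After op 16 (add /j 39): {"hma":1,"hym":52,"j":39,"mbh":5}
After op 17 (add /wv 9): {"hma":1,"hym":52,"j":39,"mbh":5,"wv":9}
After op 18 (add /hym 86): {"hma":1,"hym":86,"j":39,"mbh":5,"wv":9}
Size at the root: 5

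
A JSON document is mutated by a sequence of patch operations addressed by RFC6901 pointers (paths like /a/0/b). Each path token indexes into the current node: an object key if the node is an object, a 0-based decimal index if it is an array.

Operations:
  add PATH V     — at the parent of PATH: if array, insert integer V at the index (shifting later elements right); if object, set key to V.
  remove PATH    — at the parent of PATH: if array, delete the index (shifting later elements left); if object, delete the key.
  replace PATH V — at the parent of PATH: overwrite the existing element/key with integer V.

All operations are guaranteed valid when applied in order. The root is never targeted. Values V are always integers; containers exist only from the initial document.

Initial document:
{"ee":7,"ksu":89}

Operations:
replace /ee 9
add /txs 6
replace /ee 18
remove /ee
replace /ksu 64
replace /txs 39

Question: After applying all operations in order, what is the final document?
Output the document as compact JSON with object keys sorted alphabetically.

After op 1 (replace /ee 9): {"ee":9,"ksu":89}
After op 2 (add /txs 6): {"ee":9,"ksu":89,"txs":6}
After op 3 (replace /ee 18): {"ee":18,"ksu":89,"txs":6}
After op 4 (remove /ee): {"ksu":89,"txs":6}
After op 5 (replace /ksu 64): {"ksu":64,"txs":6}
After op 6 (replace /txs 39): {"ksu":64,"txs":39}

Answer: {"ksu":64,"txs":39}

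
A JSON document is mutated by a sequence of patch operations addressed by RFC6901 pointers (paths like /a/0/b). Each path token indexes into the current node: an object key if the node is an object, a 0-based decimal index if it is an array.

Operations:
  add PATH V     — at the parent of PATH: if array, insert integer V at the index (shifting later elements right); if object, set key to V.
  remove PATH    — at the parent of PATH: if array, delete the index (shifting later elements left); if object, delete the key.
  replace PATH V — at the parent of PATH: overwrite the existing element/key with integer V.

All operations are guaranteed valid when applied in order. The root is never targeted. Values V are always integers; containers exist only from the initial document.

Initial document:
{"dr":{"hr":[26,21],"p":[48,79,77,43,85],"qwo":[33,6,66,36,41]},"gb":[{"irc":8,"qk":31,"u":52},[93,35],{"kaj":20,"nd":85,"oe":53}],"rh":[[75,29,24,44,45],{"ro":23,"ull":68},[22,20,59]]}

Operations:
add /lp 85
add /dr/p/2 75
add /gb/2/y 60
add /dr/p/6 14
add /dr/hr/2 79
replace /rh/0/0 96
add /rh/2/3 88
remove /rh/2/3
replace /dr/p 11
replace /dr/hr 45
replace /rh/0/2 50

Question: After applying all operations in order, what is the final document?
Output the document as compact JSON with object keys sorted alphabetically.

After op 1 (add /lp 85): {"dr":{"hr":[26,21],"p":[48,79,77,43,85],"qwo":[33,6,66,36,41]},"gb":[{"irc":8,"qk":31,"u":52},[93,35],{"kaj":20,"nd":85,"oe":53}],"lp":85,"rh":[[75,29,24,44,45],{"ro":23,"ull":68},[22,20,59]]}
After op 2 (add /dr/p/2 75): {"dr":{"hr":[26,21],"p":[48,79,75,77,43,85],"qwo":[33,6,66,36,41]},"gb":[{"irc":8,"qk":31,"u":52},[93,35],{"kaj":20,"nd":85,"oe":53}],"lp":85,"rh":[[75,29,24,44,45],{"ro":23,"ull":68},[22,20,59]]}
After op 3 (add /gb/2/y 60): {"dr":{"hr":[26,21],"p":[48,79,75,77,43,85],"qwo":[33,6,66,36,41]},"gb":[{"irc":8,"qk":31,"u":52},[93,35],{"kaj":20,"nd":85,"oe":53,"y":60}],"lp":85,"rh":[[75,29,24,44,45],{"ro":23,"ull":68},[22,20,59]]}
After op 4 (add /dr/p/6 14): {"dr":{"hr":[26,21],"p":[48,79,75,77,43,85,14],"qwo":[33,6,66,36,41]},"gb":[{"irc":8,"qk":31,"u":52},[93,35],{"kaj":20,"nd":85,"oe":53,"y":60}],"lp":85,"rh":[[75,29,24,44,45],{"ro":23,"ull":68},[22,20,59]]}
After op 5 (add /dr/hr/2 79): {"dr":{"hr":[26,21,79],"p":[48,79,75,77,43,85,14],"qwo":[33,6,66,36,41]},"gb":[{"irc":8,"qk":31,"u":52},[93,35],{"kaj":20,"nd":85,"oe":53,"y":60}],"lp":85,"rh":[[75,29,24,44,45],{"ro":23,"ull":68},[22,20,59]]}
After op 6 (replace /rh/0/0 96): {"dr":{"hr":[26,21,79],"p":[48,79,75,77,43,85,14],"qwo":[33,6,66,36,41]},"gb":[{"irc":8,"qk":31,"u":52},[93,35],{"kaj":20,"nd":85,"oe":53,"y":60}],"lp":85,"rh":[[96,29,24,44,45],{"ro":23,"ull":68},[22,20,59]]}
After op 7 (add /rh/2/3 88): {"dr":{"hr":[26,21,79],"p":[48,79,75,77,43,85,14],"qwo":[33,6,66,36,41]},"gb":[{"irc":8,"qk":31,"u":52},[93,35],{"kaj":20,"nd":85,"oe":53,"y":60}],"lp":85,"rh":[[96,29,24,44,45],{"ro":23,"ull":68},[22,20,59,88]]}
After op 8 (remove /rh/2/3): {"dr":{"hr":[26,21,79],"p":[48,79,75,77,43,85,14],"qwo":[33,6,66,36,41]},"gb":[{"irc":8,"qk":31,"u":52},[93,35],{"kaj":20,"nd":85,"oe":53,"y":60}],"lp":85,"rh":[[96,29,24,44,45],{"ro":23,"ull":68},[22,20,59]]}
After op 9 (replace /dr/p 11): {"dr":{"hr":[26,21,79],"p":11,"qwo":[33,6,66,36,41]},"gb":[{"irc":8,"qk":31,"u":52},[93,35],{"kaj":20,"nd":85,"oe":53,"y":60}],"lp":85,"rh":[[96,29,24,44,45],{"ro":23,"ull":68},[22,20,59]]}
After op 10 (replace /dr/hr 45): {"dr":{"hr":45,"p":11,"qwo":[33,6,66,36,41]},"gb":[{"irc":8,"qk":31,"u":52},[93,35],{"kaj":20,"nd":85,"oe":53,"y":60}],"lp":85,"rh":[[96,29,24,44,45],{"ro":23,"ull":68},[22,20,59]]}
After op 11 (replace /rh/0/2 50): {"dr":{"hr":45,"p":11,"qwo":[33,6,66,36,41]},"gb":[{"irc":8,"qk":31,"u":52},[93,35],{"kaj":20,"nd":85,"oe":53,"y":60}],"lp":85,"rh":[[96,29,50,44,45],{"ro":23,"ull":68},[22,20,59]]}

Answer: {"dr":{"hr":45,"p":11,"qwo":[33,6,66,36,41]},"gb":[{"irc":8,"qk":31,"u":52},[93,35],{"kaj":20,"nd":85,"oe":53,"y":60}],"lp":85,"rh":[[96,29,50,44,45],{"ro":23,"ull":68},[22,20,59]]}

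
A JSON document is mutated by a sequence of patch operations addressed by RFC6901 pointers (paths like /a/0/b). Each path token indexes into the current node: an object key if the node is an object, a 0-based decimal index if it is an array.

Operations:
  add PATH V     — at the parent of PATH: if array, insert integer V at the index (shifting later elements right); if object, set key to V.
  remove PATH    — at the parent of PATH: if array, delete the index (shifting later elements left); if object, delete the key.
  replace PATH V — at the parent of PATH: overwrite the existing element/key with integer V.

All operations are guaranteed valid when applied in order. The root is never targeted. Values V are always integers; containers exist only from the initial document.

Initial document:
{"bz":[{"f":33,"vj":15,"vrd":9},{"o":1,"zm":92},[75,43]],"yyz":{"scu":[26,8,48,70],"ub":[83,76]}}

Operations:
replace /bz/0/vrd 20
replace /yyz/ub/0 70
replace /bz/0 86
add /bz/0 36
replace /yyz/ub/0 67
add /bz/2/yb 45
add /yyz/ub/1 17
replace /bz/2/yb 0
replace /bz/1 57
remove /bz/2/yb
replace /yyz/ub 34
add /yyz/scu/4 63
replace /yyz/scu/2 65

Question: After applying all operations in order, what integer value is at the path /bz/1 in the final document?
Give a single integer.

Answer: 57

Derivation:
After op 1 (replace /bz/0/vrd 20): {"bz":[{"f":33,"vj":15,"vrd":20},{"o":1,"zm":92},[75,43]],"yyz":{"scu":[26,8,48,70],"ub":[83,76]}}
After op 2 (replace /yyz/ub/0 70): {"bz":[{"f":33,"vj":15,"vrd":20},{"o":1,"zm":92},[75,43]],"yyz":{"scu":[26,8,48,70],"ub":[70,76]}}
After op 3 (replace /bz/0 86): {"bz":[86,{"o":1,"zm":92},[75,43]],"yyz":{"scu":[26,8,48,70],"ub":[70,76]}}
After op 4 (add /bz/0 36): {"bz":[36,86,{"o":1,"zm":92},[75,43]],"yyz":{"scu":[26,8,48,70],"ub":[70,76]}}
After op 5 (replace /yyz/ub/0 67): {"bz":[36,86,{"o":1,"zm":92},[75,43]],"yyz":{"scu":[26,8,48,70],"ub":[67,76]}}
After op 6 (add /bz/2/yb 45): {"bz":[36,86,{"o":1,"yb":45,"zm":92},[75,43]],"yyz":{"scu":[26,8,48,70],"ub":[67,76]}}
After op 7 (add /yyz/ub/1 17): {"bz":[36,86,{"o":1,"yb":45,"zm":92},[75,43]],"yyz":{"scu":[26,8,48,70],"ub":[67,17,76]}}
After op 8 (replace /bz/2/yb 0): {"bz":[36,86,{"o":1,"yb":0,"zm":92},[75,43]],"yyz":{"scu":[26,8,48,70],"ub":[67,17,76]}}
After op 9 (replace /bz/1 57): {"bz":[36,57,{"o":1,"yb":0,"zm":92},[75,43]],"yyz":{"scu":[26,8,48,70],"ub":[67,17,76]}}
After op 10 (remove /bz/2/yb): {"bz":[36,57,{"o":1,"zm":92},[75,43]],"yyz":{"scu":[26,8,48,70],"ub":[67,17,76]}}
After op 11 (replace /yyz/ub 34): {"bz":[36,57,{"o":1,"zm":92},[75,43]],"yyz":{"scu":[26,8,48,70],"ub":34}}
After op 12 (add /yyz/scu/4 63): {"bz":[36,57,{"o":1,"zm":92},[75,43]],"yyz":{"scu":[26,8,48,70,63],"ub":34}}
After op 13 (replace /yyz/scu/2 65): {"bz":[36,57,{"o":1,"zm":92},[75,43]],"yyz":{"scu":[26,8,65,70,63],"ub":34}}
Value at /bz/1: 57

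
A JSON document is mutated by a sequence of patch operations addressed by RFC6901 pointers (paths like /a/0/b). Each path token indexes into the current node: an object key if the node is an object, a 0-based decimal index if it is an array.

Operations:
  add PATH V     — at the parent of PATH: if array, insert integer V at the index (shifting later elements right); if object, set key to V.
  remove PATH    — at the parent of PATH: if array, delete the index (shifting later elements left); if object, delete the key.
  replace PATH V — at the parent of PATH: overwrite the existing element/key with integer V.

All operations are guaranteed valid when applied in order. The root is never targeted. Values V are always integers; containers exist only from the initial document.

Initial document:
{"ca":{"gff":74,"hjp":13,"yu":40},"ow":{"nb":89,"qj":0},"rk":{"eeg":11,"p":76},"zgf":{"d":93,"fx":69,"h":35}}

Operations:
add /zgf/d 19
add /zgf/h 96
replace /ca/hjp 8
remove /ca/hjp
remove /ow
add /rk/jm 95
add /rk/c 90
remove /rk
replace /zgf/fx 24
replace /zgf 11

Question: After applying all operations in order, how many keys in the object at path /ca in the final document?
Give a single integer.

After op 1 (add /zgf/d 19): {"ca":{"gff":74,"hjp":13,"yu":40},"ow":{"nb":89,"qj":0},"rk":{"eeg":11,"p":76},"zgf":{"d":19,"fx":69,"h":35}}
After op 2 (add /zgf/h 96): {"ca":{"gff":74,"hjp":13,"yu":40},"ow":{"nb":89,"qj":0},"rk":{"eeg":11,"p":76},"zgf":{"d":19,"fx":69,"h":96}}
After op 3 (replace /ca/hjp 8): {"ca":{"gff":74,"hjp":8,"yu":40},"ow":{"nb":89,"qj":0},"rk":{"eeg":11,"p":76},"zgf":{"d":19,"fx":69,"h":96}}
After op 4 (remove /ca/hjp): {"ca":{"gff":74,"yu":40},"ow":{"nb":89,"qj":0},"rk":{"eeg":11,"p":76},"zgf":{"d":19,"fx":69,"h":96}}
After op 5 (remove /ow): {"ca":{"gff":74,"yu":40},"rk":{"eeg":11,"p":76},"zgf":{"d":19,"fx":69,"h":96}}
After op 6 (add /rk/jm 95): {"ca":{"gff":74,"yu":40},"rk":{"eeg":11,"jm":95,"p":76},"zgf":{"d":19,"fx":69,"h":96}}
After op 7 (add /rk/c 90): {"ca":{"gff":74,"yu":40},"rk":{"c":90,"eeg":11,"jm":95,"p":76},"zgf":{"d":19,"fx":69,"h":96}}
After op 8 (remove /rk): {"ca":{"gff":74,"yu":40},"zgf":{"d":19,"fx":69,"h":96}}
After op 9 (replace /zgf/fx 24): {"ca":{"gff":74,"yu":40},"zgf":{"d":19,"fx":24,"h":96}}
After op 10 (replace /zgf 11): {"ca":{"gff":74,"yu":40},"zgf":11}
Size at path /ca: 2

Answer: 2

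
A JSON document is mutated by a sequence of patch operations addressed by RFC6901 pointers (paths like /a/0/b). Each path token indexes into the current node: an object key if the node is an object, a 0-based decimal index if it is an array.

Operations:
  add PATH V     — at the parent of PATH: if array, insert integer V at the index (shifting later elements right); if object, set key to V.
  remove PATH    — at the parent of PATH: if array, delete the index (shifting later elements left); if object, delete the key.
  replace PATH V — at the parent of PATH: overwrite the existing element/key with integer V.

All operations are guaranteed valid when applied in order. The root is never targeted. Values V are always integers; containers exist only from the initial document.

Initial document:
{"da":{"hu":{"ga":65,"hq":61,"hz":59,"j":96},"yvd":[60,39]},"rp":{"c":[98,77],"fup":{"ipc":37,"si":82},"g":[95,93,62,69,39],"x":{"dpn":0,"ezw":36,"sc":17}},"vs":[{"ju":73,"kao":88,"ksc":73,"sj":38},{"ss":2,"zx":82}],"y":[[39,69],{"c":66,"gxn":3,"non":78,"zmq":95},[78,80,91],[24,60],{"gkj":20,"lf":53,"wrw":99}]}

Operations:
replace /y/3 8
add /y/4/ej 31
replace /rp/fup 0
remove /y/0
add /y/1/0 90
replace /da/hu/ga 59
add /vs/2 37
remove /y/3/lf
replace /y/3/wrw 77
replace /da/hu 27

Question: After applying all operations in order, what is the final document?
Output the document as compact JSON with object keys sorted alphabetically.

Answer: {"da":{"hu":27,"yvd":[60,39]},"rp":{"c":[98,77],"fup":0,"g":[95,93,62,69,39],"x":{"dpn":0,"ezw":36,"sc":17}},"vs":[{"ju":73,"kao":88,"ksc":73,"sj":38},{"ss":2,"zx":82},37],"y":[{"c":66,"gxn":3,"non":78,"zmq":95},[90,78,80,91],8,{"ej":31,"gkj":20,"wrw":77}]}

Derivation:
After op 1 (replace /y/3 8): {"da":{"hu":{"ga":65,"hq":61,"hz":59,"j":96},"yvd":[60,39]},"rp":{"c":[98,77],"fup":{"ipc":37,"si":82},"g":[95,93,62,69,39],"x":{"dpn":0,"ezw":36,"sc":17}},"vs":[{"ju":73,"kao":88,"ksc":73,"sj":38},{"ss":2,"zx":82}],"y":[[39,69],{"c":66,"gxn":3,"non":78,"zmq":95},[78,80,91],8,{"gkj":20,"lf":53,"wrw":99}]}
After op 2 (add /y/4/ej 31): {"da":{"hu":{"ga":65,"hq":61,"hz":59,"j":96},"yvd":[60,39]},"rp":{"c":[98,77],"fup":{"ipc":37,"si":82},"g":[95,93,62,69,39],"x":{"dpn":0,"ezw":36,"sc":17}},"vs":[{"ju":73,"kao":88,"ksc":73,"sj":38},{"ss":2,"zx":82}],"y":[[39,69],{"c":66,"gxn":3,"non":78,"zmq":95},[78,80,91],8,{"ej":31,"gkj":20,"lf":53,"wrw":99}]}
After op 3 (replace /rp/fup 0): {"da":{"hu":{"ga":65,"hq":61,"hz":59,"j":96},"yvd":[60,39]},"rp":{"c":[98,77],"fup":0,"g":[95,93,62,69,39],"x":{"dpn":0,"ezw":36,"sc":17}},"vs":[{"ju":73,"kao":88,"ksc":73,"sj":38},{"ss":2,"zx":82}],"y":[[39,69],{"c":66,"gxn":3,"non":78,"zmq":95},[78,80,91],8,{"ej":31,"gkj":20,"lf":53,"wrw":99}]}
After op 4 (remove /y/0): {"da":{"hu":{"ga":65,"hq":61,"hz":59,"j":96},"yvd":[60,39]},"rp":{"c":[98,77],"fup":0,"g":[95,93,62,69,39],"x":{"dpn":0,"ezw":36,"sc":17}},"vs":[{"ju":73,"kao":88,"ksc":73,"sj":38},{"ss":2,"zx":82}],"y":[{"c":66,"gxn":3,"non":78,"zmq":95},[78,80,91],8,{"ej":31,"gkj":20,"lf":53,"wrw":99}]}
After op 5 (add /y/1/0 90): {"da":{"hu":{"ga":65,"hq":61,"hz":59,"j":96},"yvd":[60,39]},"rp":{"c":[98,77],"fup":0,"g":[95,93,62,69,39],"x":{"dpn":0,"ezw":36,"sc":17}},"vs":[{"ju":73,"kao":88,"ksc":73,"sj":38},{"ss":2,"zx":82}],"y":[{"c":66,"gxn":3,"non":78,"zmq":95},[90,78,80,91],8,{"ej":31,"gkj":20,"lf":53,"wrw":99}]}
After op 6 (replace /da/hu/ga 59): {"da":{"hu":{"ga":59,"hq":61,"hz":59,"j":96},"yvd":[60,39]},"rp":{"c":[98,77],"fup":0,"g":[95,93,62,69,39],"x":{"dpn":0,"ezw":36,"sc":17}},"vs":[{"ju":73,"kao":88,"ksc":73,"sj":38},{"ss":2,"zx":82}],"y":[{"c":66,"gxn":3,"non":78,"zmq":95},[90,78,80,91],8,{"ej":31,"gkj":20,"lf":53,"wrw":99}]}
After op 7 (add /vs/2 37): {"da":{"hu":{"ga":59,"hq":61,"hz":59,"j":96},"yvd":[60,39]},"rp":{"c":[98,77],"fup":0,"g":[95,93,62,69,39],"x":{"dpn":0,"ezw":36,"sc":17}},"vs":[{"ju":73,"kao":88,"ksc":73,"sj":38},{"ss":2,"zx":82},37],"y":[{"c":66,"gxn":3,"non":78,"zmq":95},[90,78,80,91],8,{"ej":31,"gkj":20,"lf":53,"wrw":99}]}
After op 8 (remove /y/3/lf): {"da":{"hu":{"ga":59,"hq":61,"hz":59,"j":96},"yvd":[60,39]},"rp":{"c":[98,77],"fup":0,"g":[95,93,62,69,39],"x":{"dpn":0,"ezw":36,"sc":17}},"vs":[{"ju":73,"kao":88,"ksc":73,"sj":38},{"ss":2,"zx":82},37],"y":[{"c":66,"gxn":3,"non":78,"zmq":95},[90,78,80,91],8,{"ej":31,"gkj":20,"wrw":99}]}
After op 9 (replace /y/3/wrw 77): {"da":{"hu":{"ga":59,"hq":61,"hz":59,"j":96},"yvd":[60,39]},"rp":{"c":[98,77],"fup":0,"g":[95,93,62,69,39],"x":{"dpn":0,"ezw":36,"sc":17}},"vs":[{"ju":73,"kao":88,"ksc":73,"sj":38},{"ss":2,"zx":82},37],"y":[{"c":66,"gxn":3,"non":78,"zmq":95},[90,78,80,91],8,{"ej":31,"gkj":20,"wrw":77}]}
After op 10 (replace /da/hu 27): {"da":{"hu":27,"yvd":[60,39]},"rp":{"c":[98,77],"fup":0,"g":[95,93,62,69,39],"x":{"dpn":0,"ezw":36,"sc":17}},"vs":[{"ju":73,"kao":88,"ksc":73,"sj":38},{"ss":2,"zx":82},37],"y":[{"c":66,"gxn":3,"non":78,"zmq":95},[90,78,80,91],8,{"ej":31,"gkj":20,"wrw":77}]}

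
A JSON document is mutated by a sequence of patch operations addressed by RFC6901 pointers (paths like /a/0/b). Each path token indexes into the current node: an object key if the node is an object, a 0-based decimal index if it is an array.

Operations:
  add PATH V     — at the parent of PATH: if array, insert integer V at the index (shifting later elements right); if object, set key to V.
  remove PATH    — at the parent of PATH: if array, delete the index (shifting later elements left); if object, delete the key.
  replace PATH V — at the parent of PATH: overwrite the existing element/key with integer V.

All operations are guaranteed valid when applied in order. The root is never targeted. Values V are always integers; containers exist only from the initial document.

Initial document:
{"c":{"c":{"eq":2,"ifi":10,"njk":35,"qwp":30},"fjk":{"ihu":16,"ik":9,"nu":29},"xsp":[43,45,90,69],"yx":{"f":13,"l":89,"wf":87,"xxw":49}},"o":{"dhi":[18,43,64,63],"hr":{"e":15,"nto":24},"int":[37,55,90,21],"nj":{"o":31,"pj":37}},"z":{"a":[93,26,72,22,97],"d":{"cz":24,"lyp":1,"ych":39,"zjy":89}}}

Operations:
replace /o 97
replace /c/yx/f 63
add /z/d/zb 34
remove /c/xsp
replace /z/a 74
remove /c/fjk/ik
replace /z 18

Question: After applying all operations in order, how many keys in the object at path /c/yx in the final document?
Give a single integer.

After op 1 (replace /o 97): {"c":{"c":{"eq":2,"ifi":10,"njk":35,"qwp":30},"fjk":{"ihu":16,"ik":9,"nu":29},"xsp":[43,45,90,69],"yx":{"f":13,"l":89,"wf":87,"xxw":49}},"o":97,"z":{"a":[93,26,72,22,97],"d":{"cz":24,"lyp":1,"ych":39,"zjy":89}}}
After op 2 (replace /c/yx/f 63): {"c":{"c":{"eq":2,"ifi":10,"njk":35,"qwp":30},"fjk":{"ihu":16,"ik":9,"nu":29},"xsp":[43,45,90,69],"yx":{"f":63,"l":89,"wf":87,"xxw":49}},"o":97,"z":{"a":[93,26,72,22,97],"d":{"cz":24,"lyp":1,"ych":39,"zjy":89}}}
After op 3 (add /z/d/zb 34): {"c":{"c":{"eq":2,"ifi":10,"njk":35,"qwp":30},"fjk":{"ihu":16,"ik":9,"nu":29},"xsp":[43,45,90,69],"yx":{"f":63,"l":89,"wf":87,"xxw":49}},"o":97,"z":{"a":[93,26,72,22,97],"d":{"cz":24,"lyp":1,"ych":39,"zb":34,"zjy":89}}}
After op 4 (remove /c/xsp): {"c":{"c":{"eq":2,"ifi":10,"njk":35,"qwp":30},"fjk":{"ihu":16,"ik":9,"nu":29},"yx":{"f":63,"l":89,"wf":87,"xxw":49}},"o":97,"z":{"a":[93,26,72,22,97],"d":{"cz":24,"lyp":1,"ych":39,"zb":34,"zjy":89}}}
After op 5 (replace /z/a 74): {"c":{"c":{"eq":2,"ifi":10,"njk":35,"qwp":30},"fjk":{"ihu":16,"ik":9,"nu":29},"yx":{"f":63,"l":89,"wf":87,"xxw":49}},"o":97,"z":{"a":74,"d":{"cz":24,"lyp":1,"ych":39,"zb":34,"zjy":89}}}
After op 6 (remove /c/fjk/ik): {"c":{"c":{"eq":2,"ifi":10,"njk":35,"qwp":30},"fjk":{"ihu":16,"nu":29},"yx":{"f":63,"l":89,"wf":87,"xxw":49}},"o":97,"z":{"a":74,"d":{"cz":24,"lyp":1,"ych":39,"zb":34,"zjy":89}}}
After op 7 (replace /z 18): {"c":{"c":{"eq":2,"ifi":10,"njk":35,"qwp":30},"fjk":{"ihu":16,"nu":29},"yx":{"f":63,"l":89,"wf":87,"xxw":49}},"o":97,"z":18}
Size at path /c/yx: 4

Answer: 4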